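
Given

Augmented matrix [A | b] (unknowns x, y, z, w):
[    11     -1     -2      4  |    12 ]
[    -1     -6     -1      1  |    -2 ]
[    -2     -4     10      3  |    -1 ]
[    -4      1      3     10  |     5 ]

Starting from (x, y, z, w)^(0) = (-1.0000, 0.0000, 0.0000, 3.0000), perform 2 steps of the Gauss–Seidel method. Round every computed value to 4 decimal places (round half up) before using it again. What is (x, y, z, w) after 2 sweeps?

(0.8212, 0.4104, 0.0434, 0.7744)

Iteration 1:
  x = (12 - (-1)·0.0000 - (-2)·0.0000 - (4)·3.0000) / (11) = 0.0000
  y = (-2 - (-1)·0.0000 - (-1)·0.0000 - (1)·3.0000) / (-6) = 0.8333
  z = (-1 - (-2)·0.0000 - (-4)·0.8333 - (3)·3.0000) / (10) = -0.6667
  w = (5 - (-4)·0.0000 - (1)·0.8333 - (3)·-0.6667) / (10) = 0.6167
Iteration 2:
  x = (12 - (-1)·0.8333 - (-2)·-0.6667 - (4)·0.6167) / (11) = 0.8212
  y = (-2 - (-1)·0.8212 - (-1)·-0.6667 - (1)·0.6167) / (-6) = 0.4104
  z = (-1 - (-2)·0.8212 - (-4)·0.4104 - (3)·0.6167) / (10) = 0.0434
  w = (5 - (-4)·0.8212 - (1)·0.4104 - (3)·0.0434) / (10) = 0.7744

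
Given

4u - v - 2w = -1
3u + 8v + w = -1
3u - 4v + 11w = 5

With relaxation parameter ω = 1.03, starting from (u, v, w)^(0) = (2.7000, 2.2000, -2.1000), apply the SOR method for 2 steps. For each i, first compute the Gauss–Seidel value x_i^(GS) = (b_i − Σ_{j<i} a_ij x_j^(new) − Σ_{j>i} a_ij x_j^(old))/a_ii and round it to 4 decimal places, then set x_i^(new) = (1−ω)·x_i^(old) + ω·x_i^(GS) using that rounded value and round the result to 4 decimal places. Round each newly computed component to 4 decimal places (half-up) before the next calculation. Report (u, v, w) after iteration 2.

(0.3477, -0.3940, 0.1952)

Iteration 1:
  u: GS value = (-1 - (-1)·2.2000 - (-2)·-2.1000) / (4) = -0.7500;  u ← (1−ω)·2.7000 + ω·-0.7500 = -0.8535
  v: GS value = (-1 - (3)·-0.8535 - (1)·-2.1000) / (8) = 0.4576;  v ← (1−ω)·2.2000 + ω·0.4576 = 0.4053
  w: GS value = (5 - (3)·-0.8535 - (-4)·0.4053) / (11) = 0.8347;  w ← (1−ω)·-2.1000 + ω·0.8347 = 0.9227
Iteration 2:
  u: GS value = (-1 - (-1)·0.4053 - (-2)·0.9227) / (4) = 0.3127;  u ← (1−ω)·-0.8535 + ω·0.3127 = 0.3477
  v: GS value = (-1 - (3)·0.3477 - (1)·0.9227) / (8) = -0.3707;  v ← (1−ω)·0.4053 + ω·-0.3707 = -0.3940
  w: GS value = (5 - (3)·0.3477 - (-4)·-0.3940) / (11) = 0.2164;  w ← (1−ω)·0.9227 + ω·0.2164 = 0.1952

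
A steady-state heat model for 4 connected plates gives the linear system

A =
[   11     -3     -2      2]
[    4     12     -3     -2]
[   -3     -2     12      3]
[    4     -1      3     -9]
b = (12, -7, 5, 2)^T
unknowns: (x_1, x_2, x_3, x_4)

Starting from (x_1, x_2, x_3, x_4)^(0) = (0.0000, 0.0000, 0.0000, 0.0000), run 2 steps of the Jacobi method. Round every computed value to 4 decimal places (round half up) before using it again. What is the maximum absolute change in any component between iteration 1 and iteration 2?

0.6885

Iteration 1:
  x_1 = (12 - (-3)·0.0000 - (-2)·0.0000 - (2)·0.0000) / (11) = 1.0909
  x_2 = (-7 - (4)·0.0000 - (-3)·0.0000 - (-2)·0.0000) / (12) = -0.5833
  x_3 = (5 - (-3)·0.0000 - (-2)·0.0000 - (3)·0.0000) / (12) = 0.4167
  x_4 = (2 - (4)·0.0000 - (-1)·0.0000 - (3)·0.0000) / (-9) = -0.2222
Iteration 2:
  x_1 = (12 - (-3)·-0.5833 - (-2)·0.4167 - (2)·-0.2222) / (11) = 1.0480
  x_2 = (-7 - (4)·1.0909 - (-3)·0.4167 - (-2)·-0.2222) / (12) = -0.8798
  x_3 = (5 - (-3)·1.0909 - (-2)·-0.5833 - (3)·-0.2222) / (12) = 0.6477
  x_4 = (2 - (4)·1.0909 - (-1)·-0.5833 - (3)·0.4167) / (-9) = 0.4663
Change: (-0.0429, -0.2965, 0.2310, 0.6885) → max |·| = 0.6885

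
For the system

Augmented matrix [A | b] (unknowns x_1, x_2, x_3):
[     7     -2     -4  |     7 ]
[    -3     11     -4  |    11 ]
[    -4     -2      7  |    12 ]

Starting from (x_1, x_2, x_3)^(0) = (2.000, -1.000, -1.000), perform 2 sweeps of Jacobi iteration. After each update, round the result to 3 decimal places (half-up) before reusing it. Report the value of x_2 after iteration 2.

Iteration 1:
  x_1 = (7 - (-2)·-1.000 - (-4)·-1.000) / (7) = 0.143
  x_2 = (11 - (-3)·2.000 - (-4)·-1.000) / (11) = 1.182
  x_3 = (12 - (-4)·2.000 - (-2)·-1.000) / (7) = 2.571
Iteration 2:
  x_1 = (7 - (-2)·1.182 - (-4)·2.571) / (7) = 2.807
  x_2 = (11 - (-3)·0.143 - (-4)·2.571) / (11) = 1.974
  x_3 = (12 - (-4)·0.143 - (-2)·1.182) / (7) = 2.134

1.974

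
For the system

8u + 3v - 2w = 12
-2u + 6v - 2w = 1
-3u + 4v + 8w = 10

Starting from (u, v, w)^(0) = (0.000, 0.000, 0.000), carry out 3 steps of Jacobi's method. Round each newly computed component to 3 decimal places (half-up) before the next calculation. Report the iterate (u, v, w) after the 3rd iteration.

(1.526, 1.326, 1.365)

Iteration 1:
  u = (12 - (3)·0.000 - (-2)·0.000) / (8) = 1.500
  v = (1 - (-2)·0.000 - (-2)·0.000) / (6) = 0.167
  w = (10 - (-3)·0.000 - (4)·0.000) / (8) = 1.250
Iteration 2:
  u = (12 - (3)·0.167 - (-2)·1.250) / (8) = 1.750
  v = (1 - (-2)·1.500 - (-2)·1.250) / (6) = 1.083
  w = (10 - (-3)·1.500 - (4)·0.167) / (8) = 1.729
Iteration 3:
  u = (12 - (3)·1.083 - (-2)·1.729) / (8) = 1.526
  v = (1 - (-2)·1.750 - (-2)·1.729) / (6) = 1.326
  w = (10 - (-3)·1.750 - (4)·1.083) / (8) = 1.365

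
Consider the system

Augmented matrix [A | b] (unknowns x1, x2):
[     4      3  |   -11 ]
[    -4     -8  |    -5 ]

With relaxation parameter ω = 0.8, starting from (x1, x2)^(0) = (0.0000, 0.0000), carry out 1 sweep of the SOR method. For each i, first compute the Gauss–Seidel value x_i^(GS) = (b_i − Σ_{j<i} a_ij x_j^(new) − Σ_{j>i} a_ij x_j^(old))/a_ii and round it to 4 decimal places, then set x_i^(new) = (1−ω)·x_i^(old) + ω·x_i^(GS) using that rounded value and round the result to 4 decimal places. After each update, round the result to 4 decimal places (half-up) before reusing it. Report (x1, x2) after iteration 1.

Iteration 1:
  x1: GS value = (-11 - (3)·0.0000) / (4) = -2.7500;  x1 ← (1−ω)·0.0000 + ω·-2.7500 = -2.2000
  x2: GS value = (-5 - (-4)·-2.2000) / (-8) = 1.7250;  x2 ← (1−ω)·0.0000 + ω·1.7250 = 1.3800

(-2.2000, 1.3800)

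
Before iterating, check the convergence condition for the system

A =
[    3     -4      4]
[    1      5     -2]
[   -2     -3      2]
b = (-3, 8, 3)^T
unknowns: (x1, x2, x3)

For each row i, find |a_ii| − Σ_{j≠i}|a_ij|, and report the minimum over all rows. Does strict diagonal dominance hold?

-5

row 1: |3| − (4+4) = -5
row 2: |5| − (1+2) = 2
row 3: |2| − (2+3) = -3
minimum over rows = -5 → not strictly diagonally dominant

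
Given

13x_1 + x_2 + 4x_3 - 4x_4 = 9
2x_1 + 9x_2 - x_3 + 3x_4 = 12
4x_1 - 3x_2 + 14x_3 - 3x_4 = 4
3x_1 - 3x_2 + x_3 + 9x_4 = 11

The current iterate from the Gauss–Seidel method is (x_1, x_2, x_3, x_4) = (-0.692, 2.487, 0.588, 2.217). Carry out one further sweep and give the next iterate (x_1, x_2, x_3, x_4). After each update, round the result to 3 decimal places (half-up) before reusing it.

One sweep:
  x_1 = (9 - (1)·2.487 - (4)·0.588 - (-4)·2.217) / (13) = 1.002
  x_2 = (12 - (2)·1.002 - (-1)·0.588 - (3)·2.217) / (9) = 0.437
  x_3 = (4 - (4)·1.002 - (-3)·0.437 - (-3)·2.217) / (14) = 0.568
  x_4 = (11 - (3)·1.002 - (-3)·0.437 - (1)·0.568) / (9) = 0.971

(1.002, 0.437, 0.568, 0.971)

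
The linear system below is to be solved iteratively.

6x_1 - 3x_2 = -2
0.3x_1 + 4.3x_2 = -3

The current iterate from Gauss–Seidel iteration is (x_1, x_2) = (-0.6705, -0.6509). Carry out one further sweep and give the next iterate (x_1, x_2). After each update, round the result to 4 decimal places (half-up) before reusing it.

One sweep:
  x_1 = (-2 - (-3)·-0.6509) / (6) = -0.6588
  x_2 = (-3 - (0.3)·-0.6588) / (4.3) = -0.6517

(-0.6588, -0.6517)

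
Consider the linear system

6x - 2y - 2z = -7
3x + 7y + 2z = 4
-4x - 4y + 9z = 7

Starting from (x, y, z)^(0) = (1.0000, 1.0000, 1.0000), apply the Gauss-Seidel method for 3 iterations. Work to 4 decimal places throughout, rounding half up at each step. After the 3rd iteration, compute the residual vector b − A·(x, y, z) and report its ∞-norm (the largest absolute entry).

0.0312

Iteration 1:
  x = (-7 - (-2)·1.0000 - (-2)·1.0000) / (6) = -0.5000
  y = (4 - (3)·-0.5000 - (2)·1.0000) / (7) = 0.5000
  z = (7 - (-4)·-0.5000 - (-4)·0.5000) / (9) = 0.7778
Iteration 2:
  x = (-7 - (-2)·0.5000 - (-2)·0.7778) / (6) = -0.7407
  y = (4 - (3)·-0.7407 - (2)·0.7778) / (7) = 0.6666
  z = (7 - (-4)·-0.7407 - (-4)·0.6666) / (9) = 0.7448
Iteration 3:
  x = (-7 - (-2)·0.6666 - (-2)·0.7448) / (6) = -0.6962
  y = (4 - (3)·-0.6962 - (2)·0.7448) / (7) = 0.6570
  z = (7 - (-4)·-0.6962 - (-4)·0.6570) / (9) = 0.7604
Residual b − A·x = (0.0120, -0.0312, -0.0004); ∞-norm = 0.0312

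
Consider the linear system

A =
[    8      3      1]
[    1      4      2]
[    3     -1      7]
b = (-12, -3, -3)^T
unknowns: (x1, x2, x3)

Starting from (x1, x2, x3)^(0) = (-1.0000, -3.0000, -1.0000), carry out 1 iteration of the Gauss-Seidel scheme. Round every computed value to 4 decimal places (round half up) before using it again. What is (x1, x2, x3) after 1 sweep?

(-0.2500, -0.1875, -0.3482)

Iteration 1:
  x1 = (-12 - (3)·-3.0000 - (1)·-1.0000) / (8) = -0.2500
  x2 = (-3 - (1)·-0.2500 - (2)·-1.0000) / (4) = -0.1875
  x3 = (-3 - (3)·-0.2500 - (-1)·-0.1875) / (7) = -0.3482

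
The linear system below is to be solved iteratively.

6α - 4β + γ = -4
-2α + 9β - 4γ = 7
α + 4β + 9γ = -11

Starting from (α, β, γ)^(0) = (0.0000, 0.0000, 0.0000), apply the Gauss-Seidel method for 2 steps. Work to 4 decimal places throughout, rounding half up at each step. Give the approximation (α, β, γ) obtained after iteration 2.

Iteration 1:
  α = (-4 - (-4)·0.0000 - (1)·0.0000) / (6) = -0.6667
  β = (7 - (-2)·-0.6667 - (-4)·0.0000) / (9) = 0.6296
  γ = (-11 - (1)·-0.6667 - (4)·0.6296) / (9) = -1.4280
Iteration 2:
  α = (-4 - (-4)·0.6296 - (1)·-1.4280) / (6) = -0.0089
  β = (7 - (-2)·-0.0089 - (-4)·-1.4280) / (9) = 0.1411
  γ = (-11 - (1)·-0.0089 - (4)·0.1411) / (9) = -1.2839

(-0.0089, 0.1411, -1.2839)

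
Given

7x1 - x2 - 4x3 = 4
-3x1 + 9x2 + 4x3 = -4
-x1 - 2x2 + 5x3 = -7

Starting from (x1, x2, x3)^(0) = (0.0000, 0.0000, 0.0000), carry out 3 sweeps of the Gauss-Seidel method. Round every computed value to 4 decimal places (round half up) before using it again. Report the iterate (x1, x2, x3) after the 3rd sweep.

Iteration 1:
  x1 = (4 - (-1)·0.0000 - (-4)·0.0000) / (7) = 0.5714
  x2 = (-4 - (-3)·0.5714 - (4)·0.0000) / (9) = -0.2540
  x3 = (-7 - (-1)·0.5714 - (-2)·-0.2540) / (5) = -1.3873
Iteration 2:
  x1 = (4 - (-1)·-0.2540 - (-4)·-1.3873) / (7) = -0.2576
  x2 = (-4 - (-3)·-0.2576 - (4)·-1.3873) / (9) = 0.0863
  x3 = (-7 - (-1)·-0.2576 - (-2)·0.0863) / (5) = -1.4170
Iteration 3:
  x1 = (4 - (-1)·0.0863 - (-4)·-1.4170) / (7) = -0.2260
  x2 = (-4 - (-3)·-0.2260 - (4)·-1.4170) / (9) = 0.1100
  x3 = (-7 - (-1)·-0.2260 - (-2)·0.1100) / (5) = -1.4012

(-0.2260, 0.1100, -1.4012)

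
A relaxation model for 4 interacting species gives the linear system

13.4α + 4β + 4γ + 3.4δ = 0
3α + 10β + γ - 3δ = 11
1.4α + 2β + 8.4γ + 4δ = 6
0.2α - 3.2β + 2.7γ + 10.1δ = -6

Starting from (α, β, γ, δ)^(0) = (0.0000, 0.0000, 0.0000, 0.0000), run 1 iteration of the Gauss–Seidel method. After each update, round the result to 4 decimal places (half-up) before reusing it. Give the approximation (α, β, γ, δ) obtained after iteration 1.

(0.0000, 1.1000, 0.4524, -0.3665)

Iteration 1:
  α = (0 - (4)·0.0000 - (4)·0.0000 - (3.4)·0.0000) / (13.4) = 0.0000
  β = (11 - (3)·0.0000 - (1)·0.0000 - (-3)·0.0000) / (10) = 1.1000
  γ = (6 - (1.4)·0.0000 - (2)·1.1000 - (4)·0.0000) / (8.4) = 0.4524
  δ = (-6 - (0.2)·0.0000 - (-3.2)·1.1000 - (2.7)·0.4524) / (10.1) = -0.3665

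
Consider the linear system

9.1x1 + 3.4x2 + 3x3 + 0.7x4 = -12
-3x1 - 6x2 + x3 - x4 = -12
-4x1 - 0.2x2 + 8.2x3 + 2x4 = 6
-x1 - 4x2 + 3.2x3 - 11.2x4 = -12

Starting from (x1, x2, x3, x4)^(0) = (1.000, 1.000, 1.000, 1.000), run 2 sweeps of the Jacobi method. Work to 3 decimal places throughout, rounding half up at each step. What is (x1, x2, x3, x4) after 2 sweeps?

Iteration 1:
  x1 = (-12 - (3.4)·1.000 - (3)·1.000 - (0.7)·1.000) / (9.1) = -2.099
  x2 = (-12 - (-3)·1.000 - (1)·1.000 - (-1)·1.000) / (-6) = 1.500
  x3 = (6 - (-4)·1.000 - (-0.2)·1.000 - (2)·1.000) / (8.2) = 1.000
  x4 = (-12 - (-1)·1.000 - (-4)·1.000 - (3.2)·1.000) / (-11.2) = 0.911
Iteration 2:
  x1 = (-12 - (3.4)·1.500 - (3)·1.000 - (0.7)·0.911) / (9.1) = -2.279
  x2 = (-12 - (-3)·-2.099 - (1)·1.000 - (-1)·0.911) / (-6) = 3.064
  x3 = (6 - (-4)·-2.099 - (-0.2)·1.500 - (2)·0.911) / (8.2) = -0.478
  x4 = (-12 - (-1)·-2.099 - (-4)·1.500 - (3.2)·1.000) / (-11.2) = 1.009

(-2.279, 3.064, -0.478, 1.009)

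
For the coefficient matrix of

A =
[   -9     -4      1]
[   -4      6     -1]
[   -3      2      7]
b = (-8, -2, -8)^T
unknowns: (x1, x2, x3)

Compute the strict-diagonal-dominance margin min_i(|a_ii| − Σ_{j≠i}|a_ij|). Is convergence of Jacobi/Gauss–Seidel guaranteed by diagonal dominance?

row 1: |-9| − (4+1) = 4
row 2: |6| − (4+1) = 1
row 3: |7| − (3+2) = 2
minimum over rows = 1 → strictly diagonally dominant (convergence guaranteed)

1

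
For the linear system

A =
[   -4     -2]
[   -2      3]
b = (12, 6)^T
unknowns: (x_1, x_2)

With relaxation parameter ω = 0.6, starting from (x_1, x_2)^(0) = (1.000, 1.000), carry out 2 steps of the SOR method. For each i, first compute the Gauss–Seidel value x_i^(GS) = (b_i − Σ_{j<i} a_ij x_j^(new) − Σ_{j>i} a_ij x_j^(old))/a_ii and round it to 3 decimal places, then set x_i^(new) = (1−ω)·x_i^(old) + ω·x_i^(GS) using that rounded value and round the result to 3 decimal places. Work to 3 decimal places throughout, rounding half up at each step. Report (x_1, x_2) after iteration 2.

(-2.756, 0.466)

Iteration 1:
  x_1: GS value = (12 - (-2)·1.000) / (-4) = -3.500;  x_1 ← (1−ω)·1.000 + ω·-3.500 = -1.700
  x_2: GS value = (6 - (-2)·-1.700) / (3) = 0.867;  x_2 ← (1−ω)·1.000 + ω·0.867 = 0.920
Iteration 2:
  x_1: GS value = (12 - (-2)·0.920) / (-4) = -3.460;  x_1 ← (1−ω)·-1.700 + ω·-3.460 = -2.756
  x_2: GS value = (6 - (-2)·-2.756) / (3) = 0.163;  x_2 ← (1−ω)·0.920 + ω·0.163 = 0.466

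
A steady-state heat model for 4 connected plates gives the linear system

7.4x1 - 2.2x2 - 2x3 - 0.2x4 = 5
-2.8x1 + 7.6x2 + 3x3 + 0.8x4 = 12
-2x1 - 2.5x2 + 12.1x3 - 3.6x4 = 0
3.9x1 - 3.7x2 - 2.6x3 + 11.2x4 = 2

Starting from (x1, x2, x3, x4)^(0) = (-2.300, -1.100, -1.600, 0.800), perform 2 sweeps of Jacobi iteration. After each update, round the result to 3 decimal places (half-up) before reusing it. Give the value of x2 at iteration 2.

1.676

Iteration 1:
  x1 = (5 - (-2.2)·-1.100 - (-2)·-1.600 - (-0.2)·0.800) / (7.4) = -0.062
  x2 = (12 - (-2.8)·-2.300 - (3)·-1.600 - (0.8)·0.800) / (7.6) = 1.279
  x3 = (0 - (-2)·-2.300 - (-2.5)·-1.100 - (-3.6)·0.800) / (12.1) = -0.369
  x4 = (2 - (3.9)·-2.300 - (-3.7)·-1.100 - (-2.6)·-1.600) / (11.2) = 0.245
Iteration 2:
  x1 = (5 - (-2.2)·1.279 - (-2)·-0.369 - (-0.2)·0.245) / (7.4) = 0.963
  x2 = (12 - (-2.8)·-0.062 - (3)·-0.369 - (0.8)·0.245) / (7.6) = 1.676
  x3 = (0 - (-2)·-0.062 - (-2.5)·1.279 - (-3.6)·0.245) / (12.1) = 0.327
  x4 = (2 - (3.9)·-0.062 - (-3.7)·1.279 - (-2.6)·-0.369) / (11.2) = 0.537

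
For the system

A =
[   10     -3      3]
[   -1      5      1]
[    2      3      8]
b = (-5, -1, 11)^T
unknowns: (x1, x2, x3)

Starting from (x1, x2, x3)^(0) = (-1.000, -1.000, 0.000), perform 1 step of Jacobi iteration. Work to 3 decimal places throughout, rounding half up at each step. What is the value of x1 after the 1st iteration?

-0.800

Iteration 1:
  x1 = (-5 - (-3)·-1.000 - (3)·0.000) / (10) = -0.800
  x2 = (-1 - (-1)·-1.000 - (1)·0.000) / (5) = -0.400
  x3 = (11 - (2)·-1.000 - (3)·-1.000) / (8) = 2.000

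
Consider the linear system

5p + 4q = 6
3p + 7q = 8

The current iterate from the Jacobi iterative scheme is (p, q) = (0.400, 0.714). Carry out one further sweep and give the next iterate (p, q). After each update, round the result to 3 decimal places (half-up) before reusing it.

One sweep:
  p = (6 - (4)·0.714) / (5) = 0.629
  q = (8 - (3)·0.400) / (7) = 0.971

(0.629, 0.971)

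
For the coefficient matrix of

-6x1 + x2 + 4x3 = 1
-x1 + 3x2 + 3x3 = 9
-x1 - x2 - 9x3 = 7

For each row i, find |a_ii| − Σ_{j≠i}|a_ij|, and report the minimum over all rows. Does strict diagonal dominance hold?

-1

row 1: |-6| − (1+4) = 1
row 2: |3| − (1+3) = -1
row 3: |-9| − (1+1) = 7
minimum over rows = -1 → not strictly diagonally dominant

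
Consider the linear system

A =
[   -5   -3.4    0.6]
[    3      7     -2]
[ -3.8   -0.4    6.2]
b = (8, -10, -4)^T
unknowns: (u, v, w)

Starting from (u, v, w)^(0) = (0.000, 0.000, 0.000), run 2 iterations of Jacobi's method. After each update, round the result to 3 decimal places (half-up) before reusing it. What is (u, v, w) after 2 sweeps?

(-0.706, -0.927, -1.718)

Iteration 1:
  u = (8 - (-3.4)·0.000 - (0.6)·0.000) / (-5) = -1.600
  v = (-10 - (3)·0.000 - (-2)·0.000) / (7) = -1.429
  w = (-4 - (-3.8)·0.000 - (-0.4)·0.000) / (6.2) = -0.645
Iteration 2:
  u = (8 - (-3.4)·-1.429 - (0.6)·-0.645) / (-5) = -0.706
  v = (-10 - (3)·-1.600 - (-2)·-0.645) / (7) = -0.927
  w = (-4 - (-3.8)·-1.600 - (-0.4)·-1.429) / (6.2) = -1.718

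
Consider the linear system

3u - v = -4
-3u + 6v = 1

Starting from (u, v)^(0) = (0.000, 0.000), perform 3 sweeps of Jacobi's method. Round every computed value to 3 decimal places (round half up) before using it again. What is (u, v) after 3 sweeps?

Iteration 1:
  u = (-4 - (-1)·0.000) / (3) = -1.333
  v = (1 - (-3)·0.000) / (6) = 0.167
Iteration 2:
  u = (-4 - (-1)·0.167) / (3) = -1.278
  v = (1 - (-3)·-1.333) / (6) = -0.500
Iteration 3:
  u = (-4 - (-1)·-0.500) / (3) = -1.500
  v = (1 - (-3)·-1.278) / (6) = -0.472

(-1.500, -0.472)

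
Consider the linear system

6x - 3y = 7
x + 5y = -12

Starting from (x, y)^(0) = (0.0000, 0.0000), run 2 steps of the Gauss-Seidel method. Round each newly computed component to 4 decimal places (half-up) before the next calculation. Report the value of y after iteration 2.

-2.3700

Iteration 1:
  x = (7 - (-3)·0.0000) / (6) = 1.1667
  y = (-12 - (1)·1.1667) / (5) = -2.6333
Iteration 2:
  x = (7 - (-3)·-2.6333) / (6) = -0.1500
  y = (-12 - (1)·-0.1500) / (5) = -2.3700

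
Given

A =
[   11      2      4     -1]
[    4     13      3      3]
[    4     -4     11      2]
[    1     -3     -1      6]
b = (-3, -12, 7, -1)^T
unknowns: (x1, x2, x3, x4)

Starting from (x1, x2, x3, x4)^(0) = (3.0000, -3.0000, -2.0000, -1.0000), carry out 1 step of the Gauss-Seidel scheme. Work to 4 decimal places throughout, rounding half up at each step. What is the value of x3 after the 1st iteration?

0.3020

Iteration 1:
  x1 = (-3 - (2)·-3.0000 - (4)·-2.0000 - (-1)·-1.0000) / (11) = 0.9091
  x2 = (-12 - (4)·0.9091 - (3)·-2.0000 - (3)·-1.0000) / (13) = -0.5105
  x3 = (7 - (4)·0.9091 - (-4)·-0.5105 - (2)·-1.0000) / (11) = 0.3020
  x4 = (-1 - (1)·0.9091 - (-3)·-0.5105 - (-1)·0.3020) / (6) = -0.5231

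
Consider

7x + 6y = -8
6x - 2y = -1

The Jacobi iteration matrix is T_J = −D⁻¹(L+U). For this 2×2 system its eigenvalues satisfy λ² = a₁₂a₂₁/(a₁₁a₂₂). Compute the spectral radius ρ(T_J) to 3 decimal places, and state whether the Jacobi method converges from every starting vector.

1.604

a₁₂a₂₁/(a₁₁a₂₂) = (6)·(6) / ((7)·(-2)) = -2.571429
ρ = √|-2.571429| = √2.571429 = 1.604
ρ > 1, so Jacobi diverges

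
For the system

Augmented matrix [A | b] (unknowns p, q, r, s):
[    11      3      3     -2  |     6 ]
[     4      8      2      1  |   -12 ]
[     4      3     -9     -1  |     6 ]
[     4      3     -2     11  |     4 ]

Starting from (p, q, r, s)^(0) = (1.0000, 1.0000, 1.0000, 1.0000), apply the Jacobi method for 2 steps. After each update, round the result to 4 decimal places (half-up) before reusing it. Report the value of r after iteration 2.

Iteration 1:
  p = (6 - (3)·1.0000 - (3)·1.0000 - (-2)·1.0000) / (11) = 0.1818
  q = (-12 - (4)·1.0000 - (2)·1.0000 - (1)·1.0000) / (8) = -2.3750
  r = (6 - (4)·1.0000 - (3)·1.0000 - (-1)·1.0000) / (-9) = 0.0000
  s = (4 - (4)·1.0000 - (3)·1.0000 - (-2)·1.0000) / (11) = -0.0909
Iteration 2:
  p = (6 - (3)·-2.3750 - (3)·0.0000 - (-2)·-0.0909) / (11) = 1.1767
  q = (-12 - (4)·0.1818 - (2)·0.0000 - (1)·-0.0909) / (8) = -1.5795
  r = (6 - (4)·0.1818 - (3)·-2.3750 - (-1)·-0.0909) / (-9) = -1.3674
  s = (4 - (4)·0.1818 - (3)·-2.3750 - (-2)·0.0000) / (11) = 0.9453

-1.3674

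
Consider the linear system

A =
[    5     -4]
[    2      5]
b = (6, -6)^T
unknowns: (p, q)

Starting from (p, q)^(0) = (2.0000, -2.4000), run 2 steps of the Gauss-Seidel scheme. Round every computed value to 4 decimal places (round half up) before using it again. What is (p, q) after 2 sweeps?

Iteration 1:
  p = (6 - (-4)·-2.4000) / (5) = -0.7200
  q = (-6 - (2)·-0.7200) / (5) = -0.9120
Iteration 2:
  p = (6 - (-4)·-0.9120) / (5) = 0.4704
  q = (-6 - (2)·0.4704) / (5) = -1.3882

(0.4704, -1.3882)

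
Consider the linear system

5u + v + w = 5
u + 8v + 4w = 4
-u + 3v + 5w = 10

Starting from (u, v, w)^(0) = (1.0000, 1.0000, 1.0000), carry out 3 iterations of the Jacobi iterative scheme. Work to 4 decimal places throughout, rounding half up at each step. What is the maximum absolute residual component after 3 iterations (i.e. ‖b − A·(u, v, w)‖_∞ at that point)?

Iteration 1:
  u = (5 - (1)·1.0000 - (1)·1.0000) / (5) = 0.6000
  v = (4 - (1)·1.0000 - (4)·1.0000) / (8) = -0.1250
  w = (10 - (-1)·1.0000 - (3)·1.0000) / (5) = 1.6000
Iteration 2:
  u = (5 - (1)·-0.1250 - (1)·1.6000) / (5) = 0.7050
  v = (4 - (1)·0.6000 - (4)·1.6000) / (8) = -0.3750
  w = (10 - (-1)·0.6000 - (3)·-0.1250) / (5) = 2.1950
Iteration 3:
  u = (5 - (1)·-0.3750 - (1)·2.1950) / (5) = 0.6360
  v = (4 - (1)·0.7050 - (4)·2.1950) / (8) = -0.6856
  w = (10 - (-1)·0.7050 - (3)·-0.3750) / (5) = 2.3660
Residual b − A·x = (0.1396, -0.6152, 0.8628); ∞-norm = 0.8628

0.8628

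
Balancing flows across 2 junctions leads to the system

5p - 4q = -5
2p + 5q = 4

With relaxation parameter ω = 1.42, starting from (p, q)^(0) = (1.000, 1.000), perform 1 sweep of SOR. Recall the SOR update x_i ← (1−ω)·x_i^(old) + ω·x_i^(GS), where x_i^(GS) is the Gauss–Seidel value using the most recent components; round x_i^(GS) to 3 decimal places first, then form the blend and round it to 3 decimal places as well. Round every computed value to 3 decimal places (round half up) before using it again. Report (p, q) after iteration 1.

(-0.704, 1.116)

Iteration 1:
  p: GS value = (-5 - (-4)·1.000) / (5) = -0.200;  p ← (1−ω)·1.000 + ω·-0.200 = -0.704
  q: GS value = (4 - (2)·-0.704) / (5) = 1.082;  q ← (1−ω)·1.000 + ω·1.082 = 1.116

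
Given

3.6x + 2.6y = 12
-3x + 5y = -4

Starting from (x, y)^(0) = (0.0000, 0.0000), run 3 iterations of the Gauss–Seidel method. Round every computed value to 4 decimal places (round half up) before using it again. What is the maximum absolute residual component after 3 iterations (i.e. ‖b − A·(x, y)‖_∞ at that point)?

0.5857

Iteration 1:
  x = (12 - (2.6)·0.0000) / (3.6) = 3.3333
  y = (-4 - (-3)·3.3333) / (5) = 1.2000
Iteration 2:
  x = (12 - (2.6)·1.2000) / (3.6) = 2.4667
  y = (-4 - (-3)·2.4667) / (5) = 0.6800
Iteration 3:
  x = (12 - (2.6)·0.6800) / (3.6) = 2.8422
  y = (-4 - (-3)·2.8422) / (5) = 0.9053
Residual b − A·x = (-0.5857, 0.0001); ∞-norm = 0.5857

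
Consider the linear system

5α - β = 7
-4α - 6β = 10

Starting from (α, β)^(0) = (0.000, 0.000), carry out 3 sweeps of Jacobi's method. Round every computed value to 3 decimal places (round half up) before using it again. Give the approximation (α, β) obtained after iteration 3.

Iteration 1:
  α = (7 - (-1)·0.000) / (5) = 1.400
  β = (10 - (-4)·0.000) / (-6) = -1.667
Iteration 2:
  α = (7 - (-1)·-1.667) / (5) = 1.067
  β = (10 - (-4)·1.400) / (-6) = -2.600
Iteration 3:
  α = (7 - (-1)·-2.600) / (5) = 0.880
  β = (10 - (-4)·1.067) / (-6) = -2.378

(0.880, -2.378)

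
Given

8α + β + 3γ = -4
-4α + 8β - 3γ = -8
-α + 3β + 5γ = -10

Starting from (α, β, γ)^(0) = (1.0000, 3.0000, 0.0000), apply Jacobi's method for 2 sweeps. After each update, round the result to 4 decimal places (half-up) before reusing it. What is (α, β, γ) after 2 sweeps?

(0.9125, -2.7875, -1.8750)

Iteration 1:
  α = (-4 - (1)·3.0000 - (3)·0.0000) / (8) = -0.8750
  β = (-8 - (-4)·1.0000 - (-3)·0.0000) / (8) = -0.5000
  γ = (-10 - (-1)·1.0000 - (3)·3.0000) / (5) = -3.6000
Iteration 2:
  α = (-4 - (1)·-0.5000 - (3)·-3.6000) / (8) = 0.9125
  β = (-8 - (-4)·-0.8750 - (-3)·-3.6000) / (8) = -2.7875
  γ = (-10 - (-1)·-0.8750 - (3)·-0.5000) / (5) = -1.8750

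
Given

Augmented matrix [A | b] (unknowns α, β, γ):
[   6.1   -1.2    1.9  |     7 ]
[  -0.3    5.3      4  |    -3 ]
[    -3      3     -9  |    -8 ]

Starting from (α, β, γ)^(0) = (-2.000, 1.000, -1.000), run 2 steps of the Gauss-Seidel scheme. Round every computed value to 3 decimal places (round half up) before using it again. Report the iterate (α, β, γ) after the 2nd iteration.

(1.069, -0.831, 0.256)

Iteration 1:
  α = (7 - (-1.2)·1.000 - (1.9)·-1.000) / (6.1) = 1.656
  β = (-3 - (-0.3)·1.656 - (4)·-1.000) / (5.3) = 0.282
  γ = (-8 - (-3)·1.656 - (3)·0.282) / (-9) = 0.431
Iteration 2:
  α = (7 - (-1.2)·0.282 - (1.9)·0.431) / (6.1) = 1.069
  β = (-3 - (-0.3)·1.069 - (4)·0.431) / (5.3) = -0.831
  γ = (-8 - (-3)·1.069 - (3)·-0.831) / (-9) = 0.256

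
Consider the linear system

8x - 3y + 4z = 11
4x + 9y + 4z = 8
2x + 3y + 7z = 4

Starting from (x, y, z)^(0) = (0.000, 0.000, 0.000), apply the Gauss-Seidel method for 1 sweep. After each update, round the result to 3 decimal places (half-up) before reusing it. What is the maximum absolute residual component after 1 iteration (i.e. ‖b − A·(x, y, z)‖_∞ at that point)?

Iteration 1:
  x = (11 - (-3)·0.000 - (4)·0.000) / (8) = 1.375
  y = (8 - (4)·1.375 - (4)·0.000) / (9) = 0.278
  z = (4 - (2)·1.375 - (3)·0.278) / (7) = 0.059
Residual b − A·x = (0.598, -0.238, 0.003); ∞-norm = 0.598

0.598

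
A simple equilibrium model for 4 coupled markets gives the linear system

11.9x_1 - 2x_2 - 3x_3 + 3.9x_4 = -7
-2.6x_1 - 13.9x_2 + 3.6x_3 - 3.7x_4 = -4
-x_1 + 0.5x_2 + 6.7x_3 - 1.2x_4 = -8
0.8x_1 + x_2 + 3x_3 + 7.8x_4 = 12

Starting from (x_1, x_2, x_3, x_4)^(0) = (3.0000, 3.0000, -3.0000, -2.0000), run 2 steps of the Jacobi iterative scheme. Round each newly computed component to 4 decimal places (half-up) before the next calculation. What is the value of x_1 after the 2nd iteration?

-1.6656

Iteration 1:
  x_1 = (-7 - (-2)·3.0000 - (-3)·-3.0000 - (3.9)·-2.0000) / (11.9) = -0.1849
  x_2 = (-4 - (-2.6)·3.0000 - (3.6)·-3.0000 - (-3.7)·-2.0000) / (-13.9) = -0.5180
  x_3 = (-8 - (-1)·3.0000 - (0.5)·3.0000 - (-1.2)·-2.0000) / (6.7) = -1.3284
  x_4 = (12 - (0.8)·3.0000 - (1)·3.0000 - (3)·-3.0000) / (7.8) = 2.0000
Iteration 2:
  x_1 = (-7 - (-2)·-0.5180 - (-3)·-1.3284 - (3.9)·2.0000) / (11.9) = -1.6656
  x_2 = (-4 - (-2.6)·-0.1849 - (3.6)·-1.3284 - (-3.7)·2.0000) / (-13.9) = -0.5541
  x_3 = (-8 - (-1)·-0.1849 - (0.5)·-0.5180 - (-1.2)·2.0000) / (6.7) = -0.8248
  x_4 = (12 - (0.8)·-0.1849 - (1)·-0.5180 - (3)·-1.3284) / (7.8) = 2.1348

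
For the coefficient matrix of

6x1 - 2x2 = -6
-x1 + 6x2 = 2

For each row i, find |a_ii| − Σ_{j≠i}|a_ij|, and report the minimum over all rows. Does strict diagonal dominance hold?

row 1: |6| − (2) = 4
row 2: |6| − (1) = 5
minimum over rows = 4 → strictly diagonally dominant (convergence guaranteed)

4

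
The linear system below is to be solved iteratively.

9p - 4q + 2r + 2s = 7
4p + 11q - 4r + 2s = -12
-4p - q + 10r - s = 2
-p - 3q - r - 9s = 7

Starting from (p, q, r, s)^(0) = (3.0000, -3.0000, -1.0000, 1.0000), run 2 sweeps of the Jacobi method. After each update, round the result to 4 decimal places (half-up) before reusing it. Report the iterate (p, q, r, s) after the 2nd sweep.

Iteration 1:
  p = (7 - (-4)·-3.0000 - (2)·-1.0000 - (2)·1.0000) / (9) = -0.5556
  q = (-12 - (4)·3.0000 - (-4)·-1.0000 - (2)·1.0000) / (11) = -2.7273
  r = (2 - (-4)·3.0000 - (-1)·-3.0000 - (-1)·1.0000) / (10) = 1.2000
  s = (7 - (-1)·3.0000 - (-3)·-3.0000 - (-1)·-1.0000) / (-9) = 0.0000
Iteration 2:
  p = (7 - (-4)·-2.7273 - (2)·1.2000 - (2)·0.0000) / (9) = -0.7010
  q = (-12 - (4)·-0.5556 - (-4)·1.2000 - (2)·0.0000) / (11) = -0.4525
  r = (2 - (-4)·-0.5556 - (-1)·-2.7273 - (-1)·0.0000) / (10) = -0.2950
  s = (7 - (-1)·-0.5556 - (-3)·-2.7273 - (-1)·1.2000) / (-9) = 0.0597

(-0.7010, -0.4525, -0.2950, 0.0597)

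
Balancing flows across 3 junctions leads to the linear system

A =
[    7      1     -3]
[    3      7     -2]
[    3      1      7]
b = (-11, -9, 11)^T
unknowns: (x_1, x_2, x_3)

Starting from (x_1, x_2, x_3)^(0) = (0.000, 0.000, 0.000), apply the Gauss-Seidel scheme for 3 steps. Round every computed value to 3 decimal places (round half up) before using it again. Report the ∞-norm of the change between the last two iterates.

0.240

Iteration 1:
  x_1 = (-11 - (1)·0.000 - (-3)·0.000) / (7) = -1.571
  x_2 = (-9 - (3)·-1.571 - (-2)·0.000) / (7) = -0.612
  x_3 = (11 - (3)·-1.571 - (1)·-0.612) / (7) = 2.332
Iteration 2:
  x_1 = (-11 - (1)·-0.612 - (-3)·2.332) / (7) = -0.485
  x_2 = (-9 - (3)·-0.485 - (-2)·2.332) / (7) = -0.412
  x_3 = (11 - (3)·-0.485 - (1)·-0.412) / (7) = 1.838
Iteration 3:
  x_1 = (-11 - (1)·-0.412 - (-3)·1.838) / (7) = -0.725
  x_2 = (-9 - (3)·-0.725 - (-2)·1.838) / (7) = -0.450
  x_3 = (11 - (3)·-0.725 - (1)·-0.450) / (7) = 1.946
Change: (-0.240, -0.038, 0.108) → max |·| = 0.240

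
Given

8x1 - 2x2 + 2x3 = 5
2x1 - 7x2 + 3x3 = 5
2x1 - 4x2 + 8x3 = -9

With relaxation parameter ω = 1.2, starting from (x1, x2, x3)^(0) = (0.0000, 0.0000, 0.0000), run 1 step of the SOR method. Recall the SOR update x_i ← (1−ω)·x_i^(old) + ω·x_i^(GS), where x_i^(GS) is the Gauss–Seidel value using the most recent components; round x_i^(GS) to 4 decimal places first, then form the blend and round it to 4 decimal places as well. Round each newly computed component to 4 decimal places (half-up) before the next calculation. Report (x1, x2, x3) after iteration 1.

(0.7500, -0.6000, -1.9350)

Iteration 1:
  x1: GS value = (5 - (-2)·0.0000 - (2)·0.0000) / (8) = 0.6250;  x1 ← (1−ω)·0.0000 + ω·0.6250 = 0.7500
  x2: GS value = (5 - (2)·0.7500 - (3)·0.0000) / (-7) = -0.5000;  x2 ← (1−ω)·0.0000 + ω·-0.5000 = -0.6000
  x3: GS value = (-9 - (2)·0.7500 - (-4)·-0.6000) / (8) = -1.6125;  x3 ← (1−ω)·0.0000 + ω·-1.6125 = -1.9350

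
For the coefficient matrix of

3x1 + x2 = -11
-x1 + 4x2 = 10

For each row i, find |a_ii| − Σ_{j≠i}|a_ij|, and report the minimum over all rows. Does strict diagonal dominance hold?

row 1: |3| − (1) = 2
row 2: |4| − (1) = 3
minimum over rows = 2 → strictly diagonally dominant (convergence guaranteed)

2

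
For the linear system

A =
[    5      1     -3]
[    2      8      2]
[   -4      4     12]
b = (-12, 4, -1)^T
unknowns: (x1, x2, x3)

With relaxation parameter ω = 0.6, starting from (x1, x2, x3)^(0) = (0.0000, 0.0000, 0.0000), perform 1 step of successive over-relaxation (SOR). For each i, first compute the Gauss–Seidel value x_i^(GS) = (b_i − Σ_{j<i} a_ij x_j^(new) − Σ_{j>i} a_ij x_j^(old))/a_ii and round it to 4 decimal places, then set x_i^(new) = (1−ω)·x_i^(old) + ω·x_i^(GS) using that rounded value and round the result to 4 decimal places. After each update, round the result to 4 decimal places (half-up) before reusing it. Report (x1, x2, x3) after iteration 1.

(-1.4400, 0.5160, -0.4412)

Iteration 1:
  x1: GS value = (-12 - (1)·0.0000 - (-3)·0.0000) / (5) = -2.4000;  x1 ← (1−ω)·0.0000 + ω·-2.4000 = -1.4400
  x2: GS value = (4 - (2)·-1.4400 - (2)·0.0000) / (8) = 0.8600;  x2 ← (1−ω)·0.0000 + ω·0.8600 = 0.5160
  x3: GS value = (-1 - (-4)·-1.4400 - (4)·0.5160) / (12) = -0.7353;  x3 ← (1−ω)·0.0000 + ω·-0.7353 = -0.4412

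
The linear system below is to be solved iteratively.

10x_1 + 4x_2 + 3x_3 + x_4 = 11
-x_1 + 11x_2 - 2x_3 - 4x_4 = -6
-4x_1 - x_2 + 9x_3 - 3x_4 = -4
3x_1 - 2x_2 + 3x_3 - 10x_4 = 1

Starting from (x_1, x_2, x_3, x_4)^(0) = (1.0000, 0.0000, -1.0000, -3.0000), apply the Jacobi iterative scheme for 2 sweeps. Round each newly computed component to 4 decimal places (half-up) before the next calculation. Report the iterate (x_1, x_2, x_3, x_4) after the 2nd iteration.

Iteration 1:
  x_1 = (11 - (4)·0.0000 - (3)·-1.0000 - (1)·-3.0000) / (10) = 1.7000
  x_2 = (-6 - (-1)·1.0000 - (-2)·-1.0000 - (-4)·-3.0000) / (11) = -1.7273
  x_3 = (-4 - (-4)·1.0000 - (-1)·0.0000 - (-3)·-3.0000) / (9) = -1.0000
  x_4 = (1 - (3)·1.0000 - (-2)·0.0000 - (3)·-1.0000) / (-10) = -0.1000
Iteration 2:
  x_1 = (11 - (4)·-1.7273 - (3)·-1.0000 - (1)·-0.1000) / (10) = 2.1009
  x_2 = (-6 - (-1)·1.7000 - (-2)·-1.0000 - (-4)·-0.1000) / (11) = -0.6091
  x_3 = (-4 - (-4)·1.7000 - (-1)·-1.7273 - (-3)·-0.1000) / (9) = 0.0859
  x_4 = (1 - (3)·1.7000 - (-2)·-1.7273 - (3)·-1.0000) / (-10) = 0.4555

(2.1009, -0.6091, 0.0859, 0.4555)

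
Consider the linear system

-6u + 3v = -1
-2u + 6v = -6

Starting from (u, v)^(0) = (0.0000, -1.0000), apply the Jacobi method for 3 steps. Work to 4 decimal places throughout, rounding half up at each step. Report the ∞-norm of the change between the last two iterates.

Iteration 1:
  u = (-1 - (3)·-1.0000) / (-6) = -0.3333
  v = (-6 - (-2)·0.0000) / (6) = -1.0000
Iteration 2:
  u = (-1 - (3)·-1.0000) / (-6) = -0.3333
  v = (-6 - (-2)·-0.3333) / (6) = -1.1111
Iteration 3:
  u = (-1 - (3)·-1.1111) / (-6) = -0.3889
  v = (-6 - (-2)·-0.3333) / (6) = -1.1111
Change: (-0.0556, 0.0000) → max |·| = 0.0556

0.0556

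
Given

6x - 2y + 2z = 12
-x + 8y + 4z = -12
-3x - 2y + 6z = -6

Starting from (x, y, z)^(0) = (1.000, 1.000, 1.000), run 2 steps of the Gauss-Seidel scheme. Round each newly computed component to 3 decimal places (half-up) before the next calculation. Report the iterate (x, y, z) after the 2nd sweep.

(1.611, -1.007, -0.530)

Iteration 1:
  x = (12 - (-2)·1.000 - (2)·1.000) / (6) = 2.000
  y = (-12 - (-1)·2.000 - (4)·1.000) / (8) = -1.750
  z = (-6 - (-3)·2.000 - (-2)·-1.750) / (6) = -0.583
Iteration 2:
  x = (12 - (-2)·-1.750 - (2)·-0.583) / (6) = 1.611
  y = (-12 - (-1)·1.611 - (4)·-0.583) / (8) = -1.007
  z = (-6 - (-3)·1.611 - (-2)·-1.007) / (6) = -0.530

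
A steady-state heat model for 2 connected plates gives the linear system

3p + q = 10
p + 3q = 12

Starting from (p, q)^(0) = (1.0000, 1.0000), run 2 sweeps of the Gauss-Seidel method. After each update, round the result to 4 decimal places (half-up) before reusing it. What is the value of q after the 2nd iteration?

3.2222

Iteration 1:
  p = (10 - (1)·1.0000) / (3) = 3.0000
  q = (12 - (1)·3.0000) / (3) = 3.0000
Iteration 2:
  p = (10 - (1)·3.0000) / (3) = 2.3333
  q = (12 - (1)·2.3333) / (3) = 3.2222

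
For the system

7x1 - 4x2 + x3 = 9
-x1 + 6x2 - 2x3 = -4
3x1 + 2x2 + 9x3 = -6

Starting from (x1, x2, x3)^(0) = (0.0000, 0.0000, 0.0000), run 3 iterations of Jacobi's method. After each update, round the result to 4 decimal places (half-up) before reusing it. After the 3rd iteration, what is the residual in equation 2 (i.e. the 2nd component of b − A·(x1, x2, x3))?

Iteration 1:
  x1 = (9 - (-4)·0.0000 - (1)·0.0000) / (7) = 1.2857
  x2 = (-4 - (-1)·0.0000 - (-2)·0.0000) / (6) = -0.6667
  x3 = (-6 - (3)·0.0000 - (2)·0.0000) / (9) = -0.6667
Iteration 2:
  x1 = (9 - (-4)·-0.6667 - (1)·-0.6667) / (7) = 1.0000
  x2 = (-4 - (-1)·1.2857 - (-2)·-0.6667) / (6) = -0.6746
  x3 = (-6 - (3)·1.2857 - (2)·-0.6667) / (9) = -0.9471
Iteration 3:
  x1 = (9 - (-4)·-0.6746 - (1)·-0.9471) / (7) = 1.0355
  x2 = (-4 - (-1)·1.0000 - (-2)·-0.9471) / (6) = -0.8157
  x3 = (-6 - (3)·1.0000 - (2)·-0.6746) / (9) = -0.8501
Residual b − A·x = (-0.6612, 0.2295, 0.1758)

0.2295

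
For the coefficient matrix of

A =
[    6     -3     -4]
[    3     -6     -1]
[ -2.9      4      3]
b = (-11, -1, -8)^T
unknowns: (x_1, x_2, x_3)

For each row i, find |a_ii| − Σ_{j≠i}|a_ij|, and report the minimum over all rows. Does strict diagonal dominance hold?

row 1: |6| − (3+4) = -1
row 2: |-6| − (3+1) = 2
row 3: |3| − (2.9+4) = -3.9
minimum over rows = -3.9 → not strictly diagonally dominant

-3.9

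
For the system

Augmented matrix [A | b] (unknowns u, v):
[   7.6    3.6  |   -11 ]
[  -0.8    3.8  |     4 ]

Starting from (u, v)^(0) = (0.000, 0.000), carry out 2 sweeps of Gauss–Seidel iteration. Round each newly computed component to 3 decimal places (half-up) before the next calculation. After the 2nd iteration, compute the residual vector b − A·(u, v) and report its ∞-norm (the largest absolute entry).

0.272

Iteration 1:
  u = (-11 - (3.6)·0.000) / (7.6) = -1.447
  v = (4 - (-0.8)·-1.447) / (3.8) = 0.748
Iteration 2:
  u = (-11 - (3.6)·0.748) / (7.6) = -1.802
  v = (4 - (-0.8)·-1.802) / (3.8) = 0.673
Residual b − A·x = (0.272, 0.001); ∞-norm = 0.272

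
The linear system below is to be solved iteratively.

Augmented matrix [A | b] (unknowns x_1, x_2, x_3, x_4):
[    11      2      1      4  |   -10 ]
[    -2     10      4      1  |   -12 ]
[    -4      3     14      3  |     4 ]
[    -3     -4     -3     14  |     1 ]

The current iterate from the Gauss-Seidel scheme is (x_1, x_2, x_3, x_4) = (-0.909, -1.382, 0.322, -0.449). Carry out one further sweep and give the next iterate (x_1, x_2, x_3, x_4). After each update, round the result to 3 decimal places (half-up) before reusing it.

(-0.524, -1.389, 0.530, -0.324)

One sweep:
  x_1 = (-10 - (2)·-1.382 - (1)·0.322 - (4)·-0.449) / (11) = -0.524
  x_2 = (-12 - (-2)·-0.524 - (4)·0.322 - (1)·-0.449) / (10) = -1.389
  x_3 = (4 - (-4)·-0.524 - (3)·-1.389 - (3)·-0.449) / (14) = 0.530
  x_4 = (1 - (-3)·-0.524 - (-4)·-1.389 - (-3)·0.530) / (14) = -0.324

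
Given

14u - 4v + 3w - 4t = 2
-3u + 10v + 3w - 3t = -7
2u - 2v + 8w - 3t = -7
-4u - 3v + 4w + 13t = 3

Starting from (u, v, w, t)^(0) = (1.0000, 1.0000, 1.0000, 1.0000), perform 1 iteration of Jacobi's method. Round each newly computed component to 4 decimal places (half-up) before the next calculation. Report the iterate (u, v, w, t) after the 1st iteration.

(0.5000, -0.4000, -0.5000, 0.4615)

Iteration 1:
  u = (2 - (-4)·1.0000 - (3)·1.0000 - (-4)·1.0000) / (14) = 0.5000
  v = (-7 - (-3)·1.0000 - (3)·1.0000 - (-3)·1.0000) / (10) = -0.4000
  w = (-7 - (2)·1.0000 - (-2)·1.0000 - (-3)·1.0000) / (8) = -0.5000
  t = (3 - (-4)·1.0000 - (-3)·1.0000 - (4)·1.0000) / (13) = 0.4615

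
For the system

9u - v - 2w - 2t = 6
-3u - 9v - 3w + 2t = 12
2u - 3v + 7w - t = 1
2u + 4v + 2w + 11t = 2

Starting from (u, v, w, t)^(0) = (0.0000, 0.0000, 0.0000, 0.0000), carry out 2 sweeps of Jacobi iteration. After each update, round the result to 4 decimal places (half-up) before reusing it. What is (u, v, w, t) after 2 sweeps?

Iteration 1:
  u = (6 - (-1)·0.0000 - (-2)·0.0000 - (-2)·0.0000) / (9) = 0.6667
  v = (12 - (-3)·0.0000 - (-3)·0.0000 - (2)·0.0000) / (-9) = -1.3333
  w = (1 - (2)·0.0000 - (-3)·0.0000 - (-1)·0.0000) / (7) = 0.1429
  t = (2 - (2)·0.0000 - (4)·0.0000 - (2)·0.0000) / (11) = 0.1818
Iteration 2:
  u = (6 - (-1)·-1.3333 - (-2)·0.1429 - (-2)·0.1818) / (9) = 0.5907
  v = (12 - (-3)·0.6667 - (-3)·0.1429 - (2)·0.1818) / (-9) = -1.5628
  w = (1 - (2)·0.6667 - (-3)·-1.3333 - (-1)·0.1818) / (7) = -0.5931
  t = (2 - (2)·0.6667 - (4)·-1.3333 - (2)·0.1429) / (11) = 0.5195

(0.5907, -1.5628, -0.5931, 0.5195)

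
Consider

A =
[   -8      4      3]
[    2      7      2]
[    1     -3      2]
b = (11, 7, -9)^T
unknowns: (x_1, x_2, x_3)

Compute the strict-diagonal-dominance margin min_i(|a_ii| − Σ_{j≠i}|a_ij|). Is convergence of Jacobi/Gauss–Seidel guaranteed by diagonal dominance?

row 1: |-8| − (4+3) = 1
row 2: |7| − (2+2) = 3
row 3: |2| − (1+3) = -2
minimum over rows = -2 → not strictly diagonally dominant

-2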